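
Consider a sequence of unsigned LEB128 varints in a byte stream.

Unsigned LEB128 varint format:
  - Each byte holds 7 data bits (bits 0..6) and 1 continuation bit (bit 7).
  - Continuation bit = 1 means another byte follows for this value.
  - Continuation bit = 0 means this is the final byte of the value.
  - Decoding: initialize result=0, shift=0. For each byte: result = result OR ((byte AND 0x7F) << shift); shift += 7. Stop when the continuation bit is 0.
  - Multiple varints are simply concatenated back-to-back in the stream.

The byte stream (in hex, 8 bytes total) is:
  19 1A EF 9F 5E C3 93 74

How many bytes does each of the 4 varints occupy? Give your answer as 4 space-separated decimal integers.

Answer: 1 1 3 3

Derivation:
  byte[0]=0x19 cont=0 payload=0x19=25: acc |= 25<<0 -> acc=25 shift=7 [end]
Varint 1: bytes[0:1] = 19 -> value 25 (1 byte(s))
  byte[1]=0x1A cont=0 payload=0x1A=26: acc |= 26<<0 -> acc=26 shift=7 [end]
Varint 2: bytes[1:2] = 1A -> value 26 (1 byte(s))
  byte[2]=0xEF cont=1 payload=0x6F=111: acc |= 111<<0 -> acc=111 shift=7
  byte[3]=0x9F cont=1 payload=0x1F=31: acc |= 31<<7 -> acc=4079 shift=14
  byte[4]=0x5E cont=0 payload=0x5E=94: acc |= 94<<14 -> acc=1544175 shift=21 [end]
Varint 3: bytes[2:5] = EF 9F 5E -> value 1544175 (3 byte(s))
  byte[5]=0xC3 cont=1 payload=0x43=67: acc |= 67<<0 -> acc=67 shift=7
  byte[6]=0x93 cont=1 payload=0x13=19: acc |= 19<<7 -> acc=2499 shift=14
  byte[7]=0x74 cont=0 payload=0x74=116: acc |= 116<<14 -> acc=1903043 shift=21 [end]
Varint 4: bytes[5:8] = C3 93 74 -> value 1903043 (3 byte(s))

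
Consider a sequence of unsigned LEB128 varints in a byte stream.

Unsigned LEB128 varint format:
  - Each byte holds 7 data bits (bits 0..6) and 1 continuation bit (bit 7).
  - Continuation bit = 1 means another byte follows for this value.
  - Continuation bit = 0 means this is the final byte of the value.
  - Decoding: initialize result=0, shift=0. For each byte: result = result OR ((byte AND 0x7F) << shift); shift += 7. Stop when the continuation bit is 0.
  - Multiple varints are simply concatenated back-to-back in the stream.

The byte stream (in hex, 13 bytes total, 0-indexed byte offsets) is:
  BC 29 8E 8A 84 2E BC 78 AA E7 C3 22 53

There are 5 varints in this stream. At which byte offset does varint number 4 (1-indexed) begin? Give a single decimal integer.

  byte[0]=0xBC cont=1 payload=0x3C=60: acc |= 60<<0 -> acc=60 shift=7
  byte[1]=0x29 cont=0 payload=0x29=41: acc |= 41<<7 -> acc=5308 shift=14 [end]
Varint 1: bytes[0:2] = BC 29 -> value 5308 (2 byte(s))
  byte[2]=0x8E cont=1 payload=0x0E=14: acc |= 14<<0 -> acc=14 shift=7
  byte[3]=0x8A cont=1 payload=0x0A=10: acc |= 10<<7 -> acc=1294 shift=14
  byte[4]=0x84 cont=1 payload=0x04=4: acc |= 4<<14 -> acc=66830 shift=21
  byte[5]=0x2E cont=0 payload=0x2E=46: acc |= 46<<21 -> acc=96535822 shift=28 [end]
Varint 2: bytes[2:6] = 8E 8A 84 2E -> value 96535822 (4 byte(s))
  byte[6]=0xBC cont=1 payload=0x3C=60: acc |= 60<<0 -> acc=60 shift=7
  byte[7]=0x78 cont=0 payload=0x78=120: acc |= 120<<7 -> acc=15420 shift=14 [end]
Varint 3: bytes[6:8] = BC 78 -> value 15420 (2 byte(s))
  byte[8]=0xAA cont=1 payload=0x2A=42: acc |= 42<<0 -> acc=42 shift=7
  byte[9]=0xE7 cont=1 payload=0x67=103: acc |= 103<<7 -> acc=13226 shift=14
  byte[10]=0xC3 cont=1 payload=0x43=67: acc |= 67<<14 -> acc=1110954 shift=21
  byte[11]=0x22 cont=0 payload=0x22=34: acc |= 34<<21 -> acc=72414122 shift=28 [end]
Varint 4: bytes[8:12] = AA E7 C3 22 -> value 72414122 (4 byte(s))
  byte[12]=0x53 cont=0 payload=0x53=83: acc |= 83<<0 -> acc=83 shift=7 [end]
Varint 5: bytes[12:13] = 53 -> value 83 (1 byte(s))

Answer: 8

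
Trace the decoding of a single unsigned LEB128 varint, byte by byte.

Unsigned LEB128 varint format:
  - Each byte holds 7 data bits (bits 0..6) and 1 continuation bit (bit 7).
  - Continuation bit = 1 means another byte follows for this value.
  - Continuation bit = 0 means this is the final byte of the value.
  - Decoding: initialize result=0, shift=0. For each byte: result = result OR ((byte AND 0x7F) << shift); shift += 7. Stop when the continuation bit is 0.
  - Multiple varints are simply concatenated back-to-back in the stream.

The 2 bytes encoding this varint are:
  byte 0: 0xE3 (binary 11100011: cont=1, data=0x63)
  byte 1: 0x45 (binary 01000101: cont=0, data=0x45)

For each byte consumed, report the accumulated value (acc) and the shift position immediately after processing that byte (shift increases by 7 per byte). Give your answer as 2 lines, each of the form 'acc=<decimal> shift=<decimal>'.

byte 0=0xE3: payload=0x63=99, contrib = 99<<0 = 99; acc -> 99, shift -> 7
byte 1=0x45: payload=0x45=69, contrib = 69<<7 = 8832; acc -> 8931, shift -> 14

Answer: acc=99 shift=7
acc=8931 shift=14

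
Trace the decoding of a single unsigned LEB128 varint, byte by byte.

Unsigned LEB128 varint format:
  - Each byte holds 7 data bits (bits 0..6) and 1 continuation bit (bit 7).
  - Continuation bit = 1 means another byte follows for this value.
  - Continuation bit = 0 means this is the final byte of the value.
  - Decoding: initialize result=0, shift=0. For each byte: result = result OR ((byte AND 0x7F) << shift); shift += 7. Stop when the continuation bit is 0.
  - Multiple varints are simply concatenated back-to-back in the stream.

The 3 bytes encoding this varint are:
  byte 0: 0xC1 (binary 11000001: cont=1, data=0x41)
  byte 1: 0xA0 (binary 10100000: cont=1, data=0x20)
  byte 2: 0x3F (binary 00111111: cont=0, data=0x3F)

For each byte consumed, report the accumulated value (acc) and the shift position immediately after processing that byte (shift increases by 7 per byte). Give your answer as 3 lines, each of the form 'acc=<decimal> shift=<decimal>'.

Answer: acc=65 shift=7
acc=4161 shift=14
acc=1036353 shift=21

Derivation:
byte 0=0xC1: payload=0x41=65, contrib = 65<<0 = 65; acc -> 65, shift -> 7
byte 1=0xA0: payload=0x20=32, contrib = 32<<7 = 4096; acc -> 4161, shift -> 14
byte 2=0x3F: payload=0x3F=63, contrib = 63<<14 = 1032192; acc -> 1036353, shift -> 21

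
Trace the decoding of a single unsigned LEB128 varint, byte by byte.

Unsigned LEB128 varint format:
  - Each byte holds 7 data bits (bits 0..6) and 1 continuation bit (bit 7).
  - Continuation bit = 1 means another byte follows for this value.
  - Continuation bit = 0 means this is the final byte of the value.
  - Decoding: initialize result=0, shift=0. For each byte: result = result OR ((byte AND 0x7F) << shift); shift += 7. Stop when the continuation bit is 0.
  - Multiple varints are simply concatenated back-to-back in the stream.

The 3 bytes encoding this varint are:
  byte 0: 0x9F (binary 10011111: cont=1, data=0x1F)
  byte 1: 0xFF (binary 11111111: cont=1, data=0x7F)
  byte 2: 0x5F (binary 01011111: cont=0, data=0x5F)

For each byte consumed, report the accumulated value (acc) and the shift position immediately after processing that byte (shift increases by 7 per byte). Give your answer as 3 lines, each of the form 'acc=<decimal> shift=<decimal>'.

byte 0=0x9F: payload=0x1F=31, contrib = 31<<0 = 31; acc -> 31, shift -> 7
byte 1=0xFF: payload=0x7F=127, contrib = 127<<7 = 16256; acc -> 16287, shift -> 14
byte 2=0x5F: payload=0x5F=95, contrib = 95<<14 = 1556480; acc -> 1572767, shift -> 21

Answer: acc=31 shift=7
acc=16287 shift=14
acc=1572767 shift=21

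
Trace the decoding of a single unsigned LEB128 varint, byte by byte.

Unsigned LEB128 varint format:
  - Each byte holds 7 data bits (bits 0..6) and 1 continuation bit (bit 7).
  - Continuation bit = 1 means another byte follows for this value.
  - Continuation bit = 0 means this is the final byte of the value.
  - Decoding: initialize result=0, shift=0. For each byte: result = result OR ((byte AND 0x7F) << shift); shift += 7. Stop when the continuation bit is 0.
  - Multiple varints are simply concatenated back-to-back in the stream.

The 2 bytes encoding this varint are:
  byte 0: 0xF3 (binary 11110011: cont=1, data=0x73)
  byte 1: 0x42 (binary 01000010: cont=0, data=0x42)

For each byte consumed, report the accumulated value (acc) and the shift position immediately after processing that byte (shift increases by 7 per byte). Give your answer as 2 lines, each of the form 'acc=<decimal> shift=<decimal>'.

Answer: acc=115 shift=7
acc=8563 shift=14

Derivation:
byte 0=0xF3: payload=0x73=115, contrib = 115<<0 = 115; acc -> 115, shift -> 7
byte 1=0x42: payload=0x42=66, contrib = 66<<7 = 8448; acc -> 8563, shift -> 14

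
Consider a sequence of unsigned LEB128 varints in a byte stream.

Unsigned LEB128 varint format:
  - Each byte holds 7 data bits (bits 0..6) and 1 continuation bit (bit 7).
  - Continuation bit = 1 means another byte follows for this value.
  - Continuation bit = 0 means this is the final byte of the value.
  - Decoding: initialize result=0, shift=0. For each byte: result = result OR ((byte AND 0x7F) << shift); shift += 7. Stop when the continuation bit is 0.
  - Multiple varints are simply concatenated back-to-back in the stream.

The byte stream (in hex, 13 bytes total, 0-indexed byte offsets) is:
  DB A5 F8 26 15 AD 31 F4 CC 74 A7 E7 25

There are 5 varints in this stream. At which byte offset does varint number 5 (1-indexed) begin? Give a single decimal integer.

  byte[0]=0xDB cont=1 payload=0x5B=91: acc |= 91<<0 -> acc=91 shift=7
  byte[1]=0xA5 cont=1 payload=0x25=37: acc |= 37<<7 -> acc=4827 shift=14
  byte[2]=0xF8 cont=1 payload=0x78=120: acc |= 120<<14 -> acc=1970907 shift=21
  byte[3]=0x26 cont=0 payload=0x26=38: acc |= 38<<21 -> acc=81662683 shift=28 [end]
Varint 1: bytes[0:4] = DB A5 F8 26 -> value 81662683 (4 byte(s))
  byte[4]=0x15 cont=0 payload=0x15=21: acc |= 21<<0 -> acc=21 shift=7 [end]
Varint 2: bytes[4:5] = 15 -> value 21 (1 byte(s))
  byte[5]=0xAD cont=1 payload=0x2D=45: acc |= 45<<0 -> acc=45 shift=7
  byte[6]=0x31 cont=0 payload=0x31=49: acc |= 49<<7 -> acc=6317 shift=14 [end]
Varint 3: bytes[5:7] = AD 31 -> value 6317 (2 byte(s))
  byte[7]=0xF4 cont=1 payload=0x74=116: acc |= 116<<0 -> acc=116 shift=7
  byte[8]=0xCC cont=1 payload=0x4C=76: acc |= 76<<7 -> acc=9844 shift=14
  byte[9]=0x74 cont=0 payload=0x74=116: acc |= 116<<14 -> acc=1910388 shift=21 [end]
Varint 4: bytes[7:10] = F4 CC 74 -> value 1910388 (3 byte(s))
  byte[10]=0xA7 cont=1 payload=0x27=39: acc |= 39<<0 -> acc=39 shift=7
  byte[11]=0xE7 cont=1 payload=0x67=103: acc |= 103<<7 -> acc=13223 shift=14
  byte[12]=0x25 cont=0 payload=0x25=37: acc |= 37<<14 -> acc=619431 shift=21 [end]
Varint 5: bytes[10:13] = A7 E7 25 -> value 619431 (3 byte(s))

Answer: 10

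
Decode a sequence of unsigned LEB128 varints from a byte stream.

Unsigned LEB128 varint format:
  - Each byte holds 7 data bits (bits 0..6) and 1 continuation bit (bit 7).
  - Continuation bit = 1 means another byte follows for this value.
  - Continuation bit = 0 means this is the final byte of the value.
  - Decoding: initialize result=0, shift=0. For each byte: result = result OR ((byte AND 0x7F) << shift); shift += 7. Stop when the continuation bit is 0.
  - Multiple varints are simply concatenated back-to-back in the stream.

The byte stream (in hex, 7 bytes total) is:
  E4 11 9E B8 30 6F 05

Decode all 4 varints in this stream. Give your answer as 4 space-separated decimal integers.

Answer: 2276 793630 111 5

Derivation:
  byte[0]=0xE4 cont=1 payload=0x64=100: acc |= 100<<0 -> acc=100 shift=7
  byte[1]=0x11 cont=0 payload=0x11=17: acc |= 17<<7 -> acc=2276 shift=14 [end]
Varint 1: bytes[0:2] = E4 11 -> value 2276 (2 byte(s))
  byte[2]=0x9E cont=1 payload=0x1E=30: acc |= 30<<0 -> acc=30 shift=7
  byte[3]=0xB8 cont=1 payload=0x38=56: acc |= 56<<7 -> acc=7198 shift=14
  byte[4]=0x30 cont=0 payload=0x30=48: acc |= 48<<14 -> acc=793630 shift=21 [end]
Varint 2: bytes[2:5] = 9E B8 30 -> value 793630 (3 byte(s))
  byte[5]=0x6F cont=0 payload=0x6F=111: acc |= 111<<0 -> acc=111 shift=7 [end]
Varint 3: bytes[5:6] = 6F -> value 111 (1 byte(s))
  byte[6]=0x05 cont=0 payload=0x05=5: acc |= 5<<0 -> acc=5 shift=7 [end]
Varint 4: bytes[6:7] = 05 -> value 5 (1 byte(s))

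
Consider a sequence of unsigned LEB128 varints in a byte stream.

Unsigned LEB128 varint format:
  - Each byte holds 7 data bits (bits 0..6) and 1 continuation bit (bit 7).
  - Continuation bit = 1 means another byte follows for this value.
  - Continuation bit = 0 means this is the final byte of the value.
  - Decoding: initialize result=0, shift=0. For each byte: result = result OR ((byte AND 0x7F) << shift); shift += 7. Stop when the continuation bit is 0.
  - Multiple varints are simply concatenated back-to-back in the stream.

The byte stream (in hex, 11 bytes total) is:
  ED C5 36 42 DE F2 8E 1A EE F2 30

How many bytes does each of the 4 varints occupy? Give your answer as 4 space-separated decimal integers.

  byte[0]=0xED cont=1 payload=0x6D=109: acc |= 109<<0 -> acc=109 shift=7
  byte[1]=0xC5 cont=1 payload=0x45=69: acc |= 69<<7 -> acc=8941 shift=14
  byte[2]=0x36 cont=0 payload=0x36=54: acc |= 54<<14 -> acc=893677 shift=21 [end]
Varint 1: bytes[0:3] = ED C5 36 -> value 893677 (3 byte(s))
  byte[3]=0x42 cont=0 payload=0x42=66: acc |= 66<<0 -> acc=66 shift=7 [end]
Varint 2: bytes[3:4] = 42 -> value 66 (1 byte(s))
  byte[4]=0xDE cont=1 payload=0x5E=94: acc |= 94<<0 -> acc=94 shift=7
  byte[5]=0xF2 cont=1 payload=0x72=114: acc |= 114<<7 -> acc=14686 shift=14
  byte[6]=0x8E cont=1 payload=0x0E=14: acc |= 14<<14 -> acc=244062 shift=21
  byte[7]=0x1A cont=0 payload=0x1A=26: acc |= 26<<21 -> acc=54770014 shift=28 [end]
Varint 3: bytes[4:8] = DE F2 8E 1A -> value 54770014 (4 byte(s))
  byte[8]=0xEE cont=1 payload=0x6E=110: acc |= 110<<0 -> acc=110 shift=7
  byte[9]=0xF2 cont=1 payload=0x72=114: acc |= 114<<7 -> acc=14702 shift=14
  byte[10]=0x30 cont=0 payload=0x30=48: acc |= 48<<14 -> acc=801134 shift=21 [end]
Varint 4: bytes[8:11] = EE F2 30 -> value 801134 (3 byte(s))

Answer: 3 1 4 3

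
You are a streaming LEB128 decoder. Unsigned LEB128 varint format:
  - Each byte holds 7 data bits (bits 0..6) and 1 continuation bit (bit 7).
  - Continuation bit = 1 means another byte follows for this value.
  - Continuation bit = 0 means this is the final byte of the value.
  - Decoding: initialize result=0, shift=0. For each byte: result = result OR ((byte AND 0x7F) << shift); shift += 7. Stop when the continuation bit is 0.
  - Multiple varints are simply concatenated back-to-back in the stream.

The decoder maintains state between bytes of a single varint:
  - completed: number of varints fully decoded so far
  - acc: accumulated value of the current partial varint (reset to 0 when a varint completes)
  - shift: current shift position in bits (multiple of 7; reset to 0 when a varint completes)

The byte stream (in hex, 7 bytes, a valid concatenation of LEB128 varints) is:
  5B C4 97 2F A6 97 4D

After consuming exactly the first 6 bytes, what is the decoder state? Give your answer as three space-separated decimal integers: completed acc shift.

Answer: 2 2982 14

Derivation:
byte[0]=0x5B cont=0 payload=0x5B: varint #1 complete (value=91); reset -> completed=1 acc=0 shift=0
byte[1]=0xC4 cont=1 payload=0x44: acc |= 68<<0 -> completed=1 acc=68 shift=7
byte[2]=0x97 cont=1 payload=0x17: acc |= 23<<7 -> completed=1 acc=3012 shift=14
byte[3]=0x2F cont=0 payload=0x2F: varint #2 complete (value=773060); reset -> completed=2 acc=0 shift=0
byte[4]=0xA6 cont=1 payload=0x26: acc |= 38<<0 -> completed=2 acc=38 shift=7
byte[5]=0x97 cont=1 payload=0x17: acc |= 23<<7 -> completed=2 acc=2982 shift=14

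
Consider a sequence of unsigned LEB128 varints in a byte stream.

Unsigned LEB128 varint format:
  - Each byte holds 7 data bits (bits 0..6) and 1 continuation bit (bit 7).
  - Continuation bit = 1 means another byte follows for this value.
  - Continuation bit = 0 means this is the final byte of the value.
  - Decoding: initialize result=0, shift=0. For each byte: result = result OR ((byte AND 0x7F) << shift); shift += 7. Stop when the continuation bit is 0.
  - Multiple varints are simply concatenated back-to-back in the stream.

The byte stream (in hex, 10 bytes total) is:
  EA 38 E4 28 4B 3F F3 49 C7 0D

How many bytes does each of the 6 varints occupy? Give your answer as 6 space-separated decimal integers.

Answer: 2 2 1 1 2 2

Derivation:
  byte[0]=0xEA cont=1 payload=0x6A=106: acc |= 106<<0 -> acc=106 shift=7
  byte[1]=0x38 cont=0 payload=0x38=56: acc |= 56<<7 -> acc=7274 shift=14 [end]
Varint 1: bytes[0:2] = EA 38 -> value 7274 (2 byte(s))
  byte[2]=0xE4 cont=1 payload=0x64=100: acc |= 100<<0 -> acc=100 shift=7
  byte[3]=0x28 cont=0 payload=0x28=40: acc |= 40<<7 -> acc=5220 shift=14 [end]
Varint 2: bytes[2:4] = E4 28 -> value 5220 (2 byte(s))
  byte[4]=0x4B cont=0 payload=0x4B=75: acc |= 75<<0 -> acc=75 shift=7 [end]
Varint 3: bytes[4:5] = 4B -> value 75 (1 byte(s))
  byte[5]=0x3F cont=0 payload=0x3F=63: acc |= 63<<0 -> acc=63 shift=7 [end]
Varint 4: bytes[5:6] = 3F -> value 63 (1 byte(s))
  byte[6]=0xF3 cont=1 payload=0x73=115: acc |= 115<<0 -> acc=115 shift=7
  byte[7]=0x49 cont=0 payload=0x49=73: acc |= 73<<7 -> acc=9459 shift=14 [end]
Varint 5: bytes[6:8] = F3 49 -> value 9459 (2 byte(s))
  byte[8]=0xC7 cont=1 payload=0x47=71: acc |= 71<<0 -> acc=71 shift=7
  byte[9]=0x0D cont=0 payload=0x0D=13: acc |= 13<<7 -> acc=1735 shift=14 [end]
Varint 6: bytes[8:10] = C7 0D -> value 1735 (2 byte(s))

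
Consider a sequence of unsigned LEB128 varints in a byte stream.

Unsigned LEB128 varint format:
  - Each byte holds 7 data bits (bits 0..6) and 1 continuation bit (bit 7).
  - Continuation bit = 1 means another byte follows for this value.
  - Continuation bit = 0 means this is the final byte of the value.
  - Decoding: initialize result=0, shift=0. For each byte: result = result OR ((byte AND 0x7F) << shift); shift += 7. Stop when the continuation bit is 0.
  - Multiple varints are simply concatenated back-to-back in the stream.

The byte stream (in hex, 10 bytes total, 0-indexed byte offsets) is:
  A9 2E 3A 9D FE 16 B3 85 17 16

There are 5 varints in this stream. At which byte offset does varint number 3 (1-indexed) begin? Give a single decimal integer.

  byte[0]=0xA9 cont=1 payload=0x29=41: acc |= 41<<0 -> acc=41 shift=7
  byte[1]=0x2E cont=0 payload=0x2E=46: acc |= 46<<7 -> acc=5929 shift=14 [end]
Varint 1: bytes[0:2] = A9 2E -> value 5929 (2 byte(s))
  byte[2]=0x3A cont=0 payload=0x3A=58: acc |= 58<<0 -> acc=58 shift=7 [end]
Varint 2: bytes[2:3] = 3A -> value 58 (1 byte(s))
  byte[3]=0x9D cont=1 payload=0x1D=29: acc |= 29<<0 -> acc=29 shift=7
  byte[4]=0xFE cont=1 payload=0x7E=126: acc |= 126<<7 -> acc=16157 shift=14
  byte[5]=0x16 cont=0 payload=0x16=22: acc |= 22<<14 -> acc=376605 shift=21 [end]
Varint 3: bytes[3:6] = 9D FE 16 -> value 376605 (3 byte(s))
  byte[6]=0xB3 cont=1 payload=0x33=51: acc |= 51<<0 -> acc=51 shift=7
  byte[7]=0x85 cont=1 payload=0x05=5: acc |= 5<<7 -> acc=691 shift=14
  byte[8]=0x17 cont=0 payload=0x17=23: acc |= 23<<14 -> acc=377523 shift=21 [end]
Varint 4: bytes[6:9] = B3 85 17 -> value 377523 (3 byte(s))
  byte[9]=0x16 cont=0 payload=0x16=22: acc |= 22<<0 -> acc=22 shift=7 [end]
Varint 5: bytes[9:10] = 16 -> value 22 (1 byte(s))

Answer: 3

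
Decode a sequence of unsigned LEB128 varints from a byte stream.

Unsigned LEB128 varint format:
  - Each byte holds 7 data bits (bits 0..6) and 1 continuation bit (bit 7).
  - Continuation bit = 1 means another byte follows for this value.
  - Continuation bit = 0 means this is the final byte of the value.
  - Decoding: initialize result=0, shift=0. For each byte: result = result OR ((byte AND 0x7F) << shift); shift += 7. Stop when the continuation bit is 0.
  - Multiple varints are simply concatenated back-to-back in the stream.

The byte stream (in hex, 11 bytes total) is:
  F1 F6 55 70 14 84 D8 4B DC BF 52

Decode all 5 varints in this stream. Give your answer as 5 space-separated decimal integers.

Answer: 1407857 112 20 1240068 1351644

Derivation:
  byte[0]=0xF1 cont=1 payload=0x71=113: acc |= 113<<0 -> acc=113 shift=7
  byte[1]=0xF6 cont=1 payload=0x76=118: acc |= 118<<7 -> acc=15217 shift=14
  byte[2]=0x55 cont=0 payload=0x55=85: acc |= 85<<14 -> acc=1407857 shift=21 [end]
Varint 1: bytes[0:3] = F1 F6 55 -> value 1407857 (3 byte(s))
  byte[3]=0x70 cont=0 payload=0x70=112: acc |= 112<<0 -> acc=112 shift=7 [end]
Varint 2: bytes[3:4] = 70 -> value 112 (1 byte(s))
  byte[4]=0x14 cont=0 payload=0x14=20: acc |= 20<<0 -> acc=20 shift=7 [end]
Varint 3: bytes[4:5] = 14 -> value 20 (1 byte(s))
  byte[5]=0x84 cont=1 payload=0x04=4: acc |= 4<<0 -> acc=4 shift=7
  byte[6]=0xD8 cont=1 payload=0x58=88: acc |= 88<<7 -> acc=11268 shift=14
  byte[7]=0x4B cont=0 payload=0x4B=75: acc |= 75<<14 -> acc=1240068 shift=21 [end]
Varint 4: bytes[5:8] = 84 D8 4B -> value 1240068 (3 byte(s))
  byte[8]=0xDC cont=1 payload=0x5C=92: acc |= 92<<0 -> acc=92 shift=7
  byte[9]=0xBF cont=1 payload=0x3F=63: acc |= 63<<7 -> acc=8156 shift=14
  byte[10]=0x52 cont=0 payload=0x52=82: acc |= 82<<14 -> acc=1351644 shift=21 [end]
Varint 5: bytes[8:11] = DC BF 52 -> value 1351644 (3 byte(s))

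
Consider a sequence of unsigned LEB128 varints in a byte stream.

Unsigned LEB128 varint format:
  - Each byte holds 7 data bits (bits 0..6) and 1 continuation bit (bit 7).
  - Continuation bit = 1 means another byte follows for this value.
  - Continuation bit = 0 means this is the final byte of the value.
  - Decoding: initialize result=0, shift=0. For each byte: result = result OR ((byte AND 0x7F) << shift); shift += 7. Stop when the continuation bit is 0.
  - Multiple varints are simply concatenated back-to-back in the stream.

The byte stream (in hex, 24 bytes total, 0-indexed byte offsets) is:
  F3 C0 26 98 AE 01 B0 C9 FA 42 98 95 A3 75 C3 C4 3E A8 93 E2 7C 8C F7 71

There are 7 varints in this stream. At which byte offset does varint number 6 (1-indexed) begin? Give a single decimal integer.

  byte[0]=0xF3 cont=1 payload=0x73=115: acc |= 115<<0 -> acc=115 shift=7
  byte[1]=0xC0 cont=1 payload=0x40=64: acc |= 64<<7 -> acc=8307 shift=14
  byte[2]=0x26 cont=0 payload=0x26=38: acc |= 38<<14 -> acc=630899 shift=21 [end]
Varint 1: bytes[0:3] = F3 C0 26 -> value 630899 (3 byte(s))
  byte[3]=0x98 cont=1 payload=0x18=24: acc |= 24<<0 -> acc=24 shift=7
  byte[4]=0xAE cont=1 payload=0x2E=46: acc |= 46<<7 -> acc=5912 shift=14
  byte[5]=0x01 cont=0 payload=0x01=1: acc |= 1<<14 -> acc=22296 shift=21 [end]
Varint 2: bytes[3:6] = 98 AE 01 -> value 22296 (3 byte(s))
  byte[6]=0xB0 cont=1 payload=0x30=48: acc |= 48<<0 -> acc=48 shift=7
  byte[7]=0xC9 cont=1 payload=0x49=73: acc |= 73<<7 -> acc=9392 shift=14
  byte[8]=0xFA cont=1 payload=0x7A=122: acc |= 122<<14 -> acc=2008240 shift=21
  byte[9]=0x42 cont=0 payload=0x42=66: acc |= 66<<21 -> acc=140420272 shift=28 [end]
Varint 3: bytes[6:10] = B0 C9 FA 42 -> value 140420272 (4 byte(s))
  byte[10]=0x98 cont=1 payload=0x18=24: acc |= 24<<0 -> acc=24 shift=7
  byte[11]=0x95 cont=1 payload=0x15=21: acc |= 21<<7 -> acc=2712 shift=14
  byte[12]=0xA3 cont=1 payload=0x23=35: acc |= 35<<14 -> acc=576152 shift=21
  byte[13]=0x75 cont=0 payload=0x75=117: acc |= 117<<21 -> acc=245942936 shift=28 [end]
Varint 4: bytes[10:14] = 98 95 A3 75 -> value 245942936 (4 byte(s))
  byte[14]=0xC3 cont=1 payload=0x43=67: acc |= 67<<0 -> acc=67 shift=7
  byte[15]=0xC4 cont=1 payload=0x44=68: acc |= 68<<7 -> acc=8771 shift=14
  byte[16]=0x3E cont=0 payload=0x3E=62: acc |= 62<<14 -> acc=1024579 shift=21 [end]
Varint 5: bytes[14:17] = C3 C4 3E -> value 1024579 (3 byte(s))
  byte[17]=0xA8 cont=1 payload=0x28=40: acc |= 40<<0 -> acc=40 shift=7
  byte[18]=0x93 cont=1 payload=0x13=19: acc |= 19<<7 -> acc=2472 shift=14
  byte[19]=0xE2 cont=1 payload=0x62=98: acc |= 98<<14 -> acc=1608104 shift=21
  byte[20]=0x7C cont=0 payload=0x7C=124: acc |= 124<<21 -> acc=261654952 shift=28 [end]
Varint 6: bytes[17:21] = A8 93 E2 7C -> value 261654952 (4 byte(s))
  byte[21]=0x8C cont=1 payload=0x0C=12: acc |= 12<<0 -> acc=12 shift=7
  byte[22]=0xF7 cont=1 payload=0x77=119: acc |= 119<<7 -> acc=15244 shift=14
  byte[23]=0x71 cont=0 payload=0x71=113: acc |= 113<<14 -> acc=1866636 shift=21 [end]
Varint 7: bytes[21:24] = 8C F7 71 -> value 1866636 (3 byte(s))

Answer: 17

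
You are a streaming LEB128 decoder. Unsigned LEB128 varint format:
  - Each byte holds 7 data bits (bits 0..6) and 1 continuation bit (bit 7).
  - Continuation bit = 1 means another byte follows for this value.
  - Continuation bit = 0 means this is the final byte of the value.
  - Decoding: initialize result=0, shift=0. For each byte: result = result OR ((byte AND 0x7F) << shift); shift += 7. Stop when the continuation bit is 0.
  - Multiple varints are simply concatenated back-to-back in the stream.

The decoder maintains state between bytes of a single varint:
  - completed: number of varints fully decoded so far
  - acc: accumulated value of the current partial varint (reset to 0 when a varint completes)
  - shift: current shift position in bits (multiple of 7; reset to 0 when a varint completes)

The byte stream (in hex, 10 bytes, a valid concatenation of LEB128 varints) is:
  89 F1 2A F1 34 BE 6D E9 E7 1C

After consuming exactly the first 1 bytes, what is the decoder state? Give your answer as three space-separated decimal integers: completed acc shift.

Answer: 0 9 7

Derivation:
byte[0]=0x89 cont=1 payload=0x09: acc |= 9<<0 -> completed=0 acc=9 shift=7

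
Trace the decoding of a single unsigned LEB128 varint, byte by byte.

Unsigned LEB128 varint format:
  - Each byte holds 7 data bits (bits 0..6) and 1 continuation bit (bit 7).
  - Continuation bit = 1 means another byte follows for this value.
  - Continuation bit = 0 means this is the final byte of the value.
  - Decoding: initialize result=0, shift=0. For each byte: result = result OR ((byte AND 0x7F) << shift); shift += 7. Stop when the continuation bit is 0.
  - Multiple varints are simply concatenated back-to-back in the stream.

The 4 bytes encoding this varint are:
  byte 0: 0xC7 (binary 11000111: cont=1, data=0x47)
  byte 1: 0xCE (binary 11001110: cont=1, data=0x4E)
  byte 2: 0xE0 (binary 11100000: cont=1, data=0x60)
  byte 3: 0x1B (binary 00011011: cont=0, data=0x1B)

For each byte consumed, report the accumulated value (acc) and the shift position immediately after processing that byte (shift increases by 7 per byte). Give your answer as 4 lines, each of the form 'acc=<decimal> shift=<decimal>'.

byte 0=0xC7: payload=0x47=71, contrib = 71<<0 = 71; acc -> 71, shift -> 7
byte 1=0xCE: payload=0x4E=78, contrib = 78<<7 = 9984; acc -> 10055, shift -> 14
byte 2=0xE0: payload=0x60=96, contrib = 96<<14 = 1572864; acc -> 1582919, shift -> 21
byte 3=0x1B: payload=0x1B=27, contrib = 27<<21 = 56623104; acc -> 58206023, shift -> 28

Answer: acc=71 shift=7
acc=10055 shift=14
acc=1582919 shift=21
acc=58206023 shift=28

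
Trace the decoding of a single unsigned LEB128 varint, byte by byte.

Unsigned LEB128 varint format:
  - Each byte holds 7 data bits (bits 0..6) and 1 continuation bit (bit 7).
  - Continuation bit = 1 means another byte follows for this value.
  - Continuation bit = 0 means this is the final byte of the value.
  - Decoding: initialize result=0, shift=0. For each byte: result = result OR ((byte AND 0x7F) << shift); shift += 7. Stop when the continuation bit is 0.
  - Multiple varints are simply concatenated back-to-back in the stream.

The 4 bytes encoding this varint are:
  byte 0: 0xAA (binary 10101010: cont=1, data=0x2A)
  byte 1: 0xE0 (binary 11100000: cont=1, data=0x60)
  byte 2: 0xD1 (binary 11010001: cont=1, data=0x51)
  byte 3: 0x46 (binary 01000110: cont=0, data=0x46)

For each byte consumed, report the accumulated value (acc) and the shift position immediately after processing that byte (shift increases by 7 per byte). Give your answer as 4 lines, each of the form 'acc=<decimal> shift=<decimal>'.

byte 0=0xAA: payload=0x2A=42, contrib = 42<<0 = 42; acc -> 42, shift -> 7
byte 1=0xE0: payload=0x60=96, contrib = 96<<7 = 12288; acc -> 12330, shift -> 14
byte 2=0xD1: payload=0x51=81, contrib = 81<<14 = 1327104; acc -> 1339434, shift -> 21
byte 3=0x46: payload=0x46=70, contrib = 70<<21 = 146800640; acc -> 148140074, shift -> 28

Answer: acc=42 shift=7
acc=12330 shift=14
acc=1339434 shift=21
acc=148140074 shift=28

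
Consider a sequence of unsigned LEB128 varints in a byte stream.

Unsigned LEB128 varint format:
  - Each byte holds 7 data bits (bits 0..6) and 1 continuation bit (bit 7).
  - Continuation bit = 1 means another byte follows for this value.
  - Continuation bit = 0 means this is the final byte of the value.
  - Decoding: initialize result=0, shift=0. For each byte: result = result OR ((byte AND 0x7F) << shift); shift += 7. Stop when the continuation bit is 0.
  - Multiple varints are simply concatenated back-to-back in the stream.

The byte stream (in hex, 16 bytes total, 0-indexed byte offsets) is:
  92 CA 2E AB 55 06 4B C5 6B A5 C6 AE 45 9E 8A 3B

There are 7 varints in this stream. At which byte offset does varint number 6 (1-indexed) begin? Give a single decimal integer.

  byte[0]=0x92 cont=1 payload=0x12=18: acc |= 18<<0 -> acc=18 shift=7
  byte[1]=0xCA cont=1 payload=0x4A=74: acc |= 74<<7 -> acc=9490 shift=14
  byte[2]=0x2E cont=0 payload=0x2E=46: acc |= 46<<14 -> acc=763154 shift=21 [end]
Varint 1: bytes[0:3] = 92 CA 2E -> value 763154 (3 byte(s))
  byte[3]=0xAB cont=1 payload=0x2B=43: acc |= 43<<0 -> acc=43 shift=7
  byte[4]=0x55 cont=0 payload=0x55=85: acc |= 85<<7 -> acc=10923 shift=14 [end]
Varint 2: bytes[3:5] = AB 55 -> value 10923 (2 byte(s))
  byte[5]=0x06 cont=0 payload=0x06=6: acc |= 6<<0 -> acc=6 shift=7 [end]
Varint 3: bytes[5:6] = 06 -> value 6 (1 byte(s))
  byte[6]=0x4B cont=0 payload=0x4B=75: acc |= 75<<0 -> acc=75 shift=7 [end]
Varint 4: bytes[6:7] = 4B -> value 75 (1 byte(s))
  byte[7]=0xC5 cont=1 payload=0x45=69: acc |= 69<<0 -> acc=69 shift=7
  byte[8]=0x6B cont=0 payload=0x6B=107: acc |= 107<<7 -> acc=13765 shift=14 [end]
Varint 5: bytes[7:9] = C5 6B -> value 13765 (2 byte(s))
  byte[9]=0xA5 cont=1 payload=0x25=37: acc |= 37<<0 -> acc=37 shift=7
  byte[10]=0xC6 cont=1 payload=0x46=70: acc |= 70<<7 -> acc=8997 shift=14
  byte[11]=0xAE cont=1 payload=0x2E=46: acc |= 46<<14 -> acc=762661 shift=21
  byte[12]=0x45 cont=0 payload=0x45=69: acc |= 69<<21 -> acc=145466149 shift=28 [end]
Varint 6: bytes[9:13] = A5 C6 AE 45 -> value 145466149 (4 byte(s))
  byte[13]=0x9E cont=1 payload=0x1E=30: acc |= 30<<0 -> acc=30 shift=7
  byte[14]=0x8A cont=1 payload=0x0A=10: acc |= 10<<7 -> acc=1310 shift=14
  byte[15]=0x3B cont=0 payload=0x3B=59: acc |= 59<<14 -> acc=967966 shift=21 [end]
Varint 7: bytes[13:16] = 9E 8A 3B -> value 967966 (3 byte(s))

Answer: 9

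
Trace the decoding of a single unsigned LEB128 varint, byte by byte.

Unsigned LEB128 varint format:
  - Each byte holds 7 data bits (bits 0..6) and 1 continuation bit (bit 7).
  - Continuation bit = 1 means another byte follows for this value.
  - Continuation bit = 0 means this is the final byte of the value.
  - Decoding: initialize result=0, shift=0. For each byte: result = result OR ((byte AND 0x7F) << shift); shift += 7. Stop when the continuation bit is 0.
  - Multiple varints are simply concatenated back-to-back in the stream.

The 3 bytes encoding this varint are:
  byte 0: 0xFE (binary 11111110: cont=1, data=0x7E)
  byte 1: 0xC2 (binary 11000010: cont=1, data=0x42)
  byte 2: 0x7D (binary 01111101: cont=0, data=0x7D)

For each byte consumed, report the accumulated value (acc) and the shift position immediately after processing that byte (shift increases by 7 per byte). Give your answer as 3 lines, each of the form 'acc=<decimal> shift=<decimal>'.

Answer: acc=126 shift=7
acc=8574 shift=14
acc=2056574 shift=21

Derivation:
byte 0=0xFE: payload=0x7E=126, contrib = 126<<0 = 126; acc -> 126, shift -> 7
byte 1=0xC2: payload=0x42=66, contrib = 66<<7 = 8448; acc -> 8574, shift -> 14
byte 2=0x7D: payload=0x7D=125, contrib = 125<<14 = 2048000; acc -> 2056574, shift -> 21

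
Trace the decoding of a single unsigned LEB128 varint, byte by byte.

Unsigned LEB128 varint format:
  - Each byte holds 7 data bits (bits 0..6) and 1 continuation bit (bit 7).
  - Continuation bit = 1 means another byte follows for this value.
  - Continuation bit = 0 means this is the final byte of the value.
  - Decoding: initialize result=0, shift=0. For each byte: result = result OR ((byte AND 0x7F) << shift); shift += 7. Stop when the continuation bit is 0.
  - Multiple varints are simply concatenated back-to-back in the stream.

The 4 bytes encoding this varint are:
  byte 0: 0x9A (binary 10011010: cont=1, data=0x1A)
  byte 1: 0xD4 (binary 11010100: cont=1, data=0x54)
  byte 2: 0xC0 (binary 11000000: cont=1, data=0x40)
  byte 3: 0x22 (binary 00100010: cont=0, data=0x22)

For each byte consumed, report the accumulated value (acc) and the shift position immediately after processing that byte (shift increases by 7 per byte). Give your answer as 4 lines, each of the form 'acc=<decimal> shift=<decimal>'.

Answer: acc=26 shift=7
acc=10778 shift=14
acc=1059354 shift=21
acc=72362522 shift=28

Derivation:
byte 0=0x9A: payload=0x1A=26, contrib = 26<<0 = 26; acc -> 26, shift -> 7
byte 1=0xD4: payload=0x54=84, contrib = 84<<7 = 10752; acc -> 10778, shift -> 14
byte 2=0xC0: payload=0x40=64, contrib = 64<<14 = 1048576; acc -> 1059354, shift -> 21
byte 3=0x22: payload=0x22=34, contrib = 34<<21 = 71303168; acc -> 72362522, shift -> 28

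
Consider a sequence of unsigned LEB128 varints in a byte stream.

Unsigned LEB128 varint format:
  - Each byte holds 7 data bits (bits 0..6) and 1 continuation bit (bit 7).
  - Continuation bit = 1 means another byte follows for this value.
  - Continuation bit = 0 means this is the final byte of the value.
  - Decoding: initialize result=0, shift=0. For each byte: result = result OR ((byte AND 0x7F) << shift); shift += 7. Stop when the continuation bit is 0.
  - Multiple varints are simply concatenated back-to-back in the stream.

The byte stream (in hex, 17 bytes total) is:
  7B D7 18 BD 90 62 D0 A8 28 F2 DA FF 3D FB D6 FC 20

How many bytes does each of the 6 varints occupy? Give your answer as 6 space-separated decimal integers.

Answer: 1 2 3 3 4 4

Derivation:
  byte[0]=0x7B cont=0 payload=0x7B=123: acc |= 123<<0 -> acc=123 shift=7 [end]
Varint 1: bytes[0:1] = 7B -> value 123 (1 byte(s))
  byte[1]=0xD7 cont=1 payload=0x57=87: acc |= 87<<0 -> acc=87 shift=7
  byte[2]=0x18 cont=0 payload=0x18=24: acc |= 24<<7 -> acc=3159 shift=14 [end]
Varint 2: bytes[1:3] = D7 18 -> value 3159 (2 byte(s))
  byte[3]=0xBD cont=1 payload=0x3D=61: acc |= 61<<0 -> acc=61 shift=7
  byte[4]=0x90 cont=1 payload=0x10=16: acc |= 16<<7 -> acc=2109 shift=14
  byte[5]=0x62 cont=0 payload=0x62=98: acc |= 98<<14 -> acc=1607741 shift=21 [end]
Varint 3: bytes[3:6] = BD 90 62 -> value 1607741 (3 byte(s))
  byte[6]=0xD0 cont=1 payload=0x50=80: acc |= 80<<0 -> acc=80 shift=7
  byte[7]=0xA8 cont=1 payload=0x28=40: acc |= 40<<7 -> acc=5200 shift=14
  byte[8]=0x28 cont=0 payload=0x28=40: acc |= 40<<14 -> acc=660560 shift=21 [end]
Varint 4: bytes[6:9] = D0 A8 28 -> value 660560 (3 byte(s))
  byte[9]=0xF2 cont=1 payload=0x72=114: acc |= 114<<0 -> acc=114 shift=7
  byte[10]=0xDA cont=1 payload=0x5A=90: acc |= 90<<7 -> acc=11634 shift=14
  byte[11]=0xFF cont=1 payload=0x7F=127: acc |= 127<<14 -> acc=2092402 shift=21
  byte[12]=0x3D cont=0 payload=0x3D=61: acc |= 61<<21 -> acc=130018674 shift=28 [end]
Varint 5: bytes[9:13] = F2 DA FF 3D -> value 130018674 (4 byte(s))
  byte[13]=0xFB cont=1 payload=0x7B=123: acc |= 123<<0 -> acc=123 shift=7
  byte[14]=0xD6 cont=1 payload=0x56=86: acc |= 86<<7 -> acc=11131 shift=14
  byte[15]=0xFC cont=1 payload=0x7C=124: acc |= 124<<14 -> acc=2042747 shift=21
  byte[16]=0x20 cont=0 payload=0x20=32: acc |= 32<<21 -> acc=69151611 shift=28 [end]
Varint 6: bytes[13:17] = FB D6 FC 20 -> value 69151611 (4 byte(s))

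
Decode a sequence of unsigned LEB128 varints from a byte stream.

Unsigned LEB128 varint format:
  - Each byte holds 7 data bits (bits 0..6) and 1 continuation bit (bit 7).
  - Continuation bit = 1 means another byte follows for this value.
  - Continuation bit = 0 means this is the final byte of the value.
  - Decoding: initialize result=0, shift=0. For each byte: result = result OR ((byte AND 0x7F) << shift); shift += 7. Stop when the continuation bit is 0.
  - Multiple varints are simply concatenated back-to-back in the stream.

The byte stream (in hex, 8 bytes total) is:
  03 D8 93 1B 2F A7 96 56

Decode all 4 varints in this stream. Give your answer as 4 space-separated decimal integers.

  byte[0]=0x03 cont=0 payload=0x03=3: acc |= 3<<0 -> acc=3 shift=7 [end]
Varint 1: bytes[0:1] = 03 -> value 3 (1 byte(s))
  byte[1]=0xD8 cont=1 payload=0x58=88: acc |= 88<<0 -> acc=88 shift=7
  byte[2]=0x93 cont=1 payload=0x13=19: acc |= 19<<7 -> acc=2520 shift=14
  byte[3]=0x1B cont=0 payload=0x1B=27: acc |= 27<<14 -> acc=444888 shift=21 [end]
Varint 2: bytes[1:4] = D8 93 1B -> value 444888 (3 byte(s))
  byte[4]=0x2F cont=0 payload=0x2F=47: acc |= 47<<0 -> acc=47 shift=7 [end]
Varint 3: bytes[4:5] = 2F -> value 47 (1 byte(s))
  byte[5]=0xA7 cont=1 payload=0x27=39: acc |= 39<<0 -> acc=39 shift=7
  byte[6]=0x96 cont=1 payload=0x16=22: acc |= 22<<7 -> acc=2855 shift=14
  byte[7]=0x56 cont=0 payload=0x56=86: acc |= 86<<14 -> acc=1411879 shift=21 [end]
Varint 4: bytes[5:8] = A7 96 56 -> value 1411879 (3 byte(s))

Answer: 3 444888 47 1411879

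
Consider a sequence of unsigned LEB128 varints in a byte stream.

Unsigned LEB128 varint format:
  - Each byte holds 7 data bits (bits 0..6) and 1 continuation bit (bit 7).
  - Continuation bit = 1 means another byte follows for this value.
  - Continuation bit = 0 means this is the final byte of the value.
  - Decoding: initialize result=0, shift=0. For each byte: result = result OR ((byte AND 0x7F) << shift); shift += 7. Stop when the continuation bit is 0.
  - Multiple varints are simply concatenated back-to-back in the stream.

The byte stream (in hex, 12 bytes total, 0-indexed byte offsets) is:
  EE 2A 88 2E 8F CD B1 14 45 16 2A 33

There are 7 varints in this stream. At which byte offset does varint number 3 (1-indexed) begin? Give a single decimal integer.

Answer: 4

Derivation:
  byte[0]=0xEE cont=1 payload=0x6E=110: acc |= 110<<0 -> acc=110 shift=7
  byte[1]=0x2A cont=0 payload=0x2A=42: acc |= 42<<7 -> acc=5486 shift=14 [end]
Varint 1: bytes[0:2] = EE 2A -> value 5486 (2 byte(s))
  byte[2]=0x88 cont=1 payload=0x08=8: acc |= 8<<0 -> acc=8 shift=7
  byte[3]=0x2E cont=0 payload=0x2E=46: acc |= 46<<7 -> acc=5896 shift=14 [end]
Varint 2: bytes[2:4] = 88 2E -> value 5896 (2 byte(s))
  byte[4]=0x8F cont=1 payload=0x0F=15: acc |= 15<<0 -> acc=15 shift=7
  byte[5]=0xCD cont=1 payload=0x4D=77: acc |= 77<<7 -> acc=9871 shift=14
  byte[6]=0xB1 cont=1 payload=0x31=49: acc |= 49<<14 -> acc=812687 shift=21
  byte[7]=0x14 cont=0 payload=0x14=20: acc |= 20<<21 -> acc=42755727 shift=28 [end]
Varint 3: bytes[4:8] = 8F CD B1 14 -> value 42755727 (4 byte(s))
  byte[8]=0x45 cont=0 payload=0x45=69: acc |= 69<<0 -> acc=69 shift=7 [end]
Varint 4: bytes[8:9] = 45 -> value 69 (1 byte(s))
  byte[9]=0x16 cont=0 payload=0x16=22: acc |= 22<<0 -> acc=22 shift=7 [end]
Varint 5: bytes[9:10] = 16 -> value 22 (1 byte(s))
  byte[10]=0x2A cont=0 payload=0x2A=42: acc |= 42<<0 -> acc=42 shift=7 [end]
Varint 6: bytes[10:11] = 2A -> value 42 (1 byte(s))
  byte[11]=0x33 cont=0 payload=0x33=51: acc |= 51<<0 -> acc=51 shift=7 [end]
Varint 7: bytes[11:12] = 33 -> value 51 (1 byte(s))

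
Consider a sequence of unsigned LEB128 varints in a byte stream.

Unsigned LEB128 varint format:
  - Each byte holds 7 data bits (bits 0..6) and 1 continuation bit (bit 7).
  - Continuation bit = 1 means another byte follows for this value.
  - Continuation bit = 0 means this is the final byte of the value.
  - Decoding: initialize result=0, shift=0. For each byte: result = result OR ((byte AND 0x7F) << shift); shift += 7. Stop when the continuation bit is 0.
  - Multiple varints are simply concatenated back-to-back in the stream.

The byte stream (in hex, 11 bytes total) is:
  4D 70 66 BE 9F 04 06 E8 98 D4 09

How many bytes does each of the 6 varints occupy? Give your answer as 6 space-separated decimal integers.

  byte[0]=0x4D cont=0 payload=0x4D=77: acc |= 77<<0 -> acc=77 shift=7 [end]
Varint 1: bytes[0:1] = 4D -> value 77 (1 byte(s))
  byte[1]=0x70 cont=0 payload=0x70=112: acc |= 112<<0 -> acc=112 shift=7 [end]
Varint 2: bytes[1:2] = 70 -> value 112 (1 byte(s))
  byte[2]=0x66 cont=0 payload=0x66=102: acc |= 102<<0 -> acc=102 shift=7 [end]
Varint 3: bytes[2:3] = 66 -> value 102 (1 byte(s))
  byte[3]=0xBE cont=1 payload=0x3E=62: acc |= 62<<0 -> acc=62 shift=7
  byte[4]=0x9F cont=1 payload=0x1F=31: acc |= 31<<7 -> acc=4030 shift=14
  byte[5]=0x04 cont=0 payload=0x04=4: acc |= 4<<14 -> acc=69566 shift=21 [end]
Varint 4: bytes[3:6] = BE 9F 04 -> value 69566 (3 byte(s))
  byte[6]=0x06 cont=0 payload=0x06=6: acc |= 6<<0 -> acc=6 shift=7 [end]
Varint 5: bytes[6:7] = 06 -> value 6 (1 byte(s))
  byte[7]=0xE8 cont=1 payload=0x68=104: acc |= 104<<0 -> acc=104 shift=7
  byte[8]=0x98 cont=1 payload=0x18=24: acc |= 24<<7 -> acc=3176 shift=14
  byte[9]=0xD4 cont=1 payload=0x54=84: acc |= 84<<14 -> acc=1379432 shift=21
  byte[10]=0x09 cont=0 payload=0x09=9: acc |= 9<<21 -> acc=20253800 shift=28 [end]
Varint 6: bytes[7:11] = E8 98 D4 09 -> value 20253800 (4 byte(s))

Answer: 1 1 1 3 1 4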